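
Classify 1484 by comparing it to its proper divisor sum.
abundant

Proper divisors of 1484: sum = 1 + 2 + 4 + 7 + 14 + 28 + 53 + 106 + 212 + 371 + 742 = 1540
Since 1540 > 1484, 1484 is abundant.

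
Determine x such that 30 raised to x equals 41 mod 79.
57

Baby-step giant-step with step n = ⌈√79⌉ = 9.
Baby steps 30^j mod 79 (j:value) for j=0..8: 0:1, 1:30, 2:31, 3:61, 4:13, 5:74, 6:8, 7:3, 8:11.
Giant-step multiplier: 30^(-9) ≡ 30^(78-9) = 30^69 ≡ 17 (mod 79).
Giant steps γ_i = 41·17^i mod 79: γ_0=41, γ_1=65, γ_2=78, γ_3=62, γ_4=27, γ_5=64, γ_6=61 (in table at j=3).
x = i·n + j = 6·9 + 3 = 57.
Check: 30^57 ≡ 41 (mod 79).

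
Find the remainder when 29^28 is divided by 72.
25

Repeated squaring. Binary of 28 = 11100.
29^1 ≡ 29 (mod 72); 29^2 ≡ 49 (mod 72); 29^4 ≡ 25 (mod 72); 29^8 ≡ 49 (mod 72); 29^16 ≡ 25 (mod 72)
29^28 = 29^4 × 29^8 × 29^16 ≡ 25 (mod 72)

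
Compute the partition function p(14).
135

p(n) counts ways to write n as a sum of positive integers (order ignored).
Euler's pentagonal recurrence: p(k) = p(k-1) + p(k-2) - p(k-5) - p(k-7) + p(k-12) + p(k-15) - ... (offsets j(3j∓1)/2, signs ++--, p(0)=1, p(<0)=0).
DP table for k = 0..13: p(0)=1, p(1)=1, p(2)=2, p(3)=3, p(4)=5, p(5)=7, p(6)=11, p(7)=15, p(8)=22, p(9)=30, p(10)=42, p(11)=56, p(12)=77, p(13)=101.
Final step: p(14) = p(13) + p(12) - p(9) - p(7) + p(2)
= 101 + 77 - 30 - 15 + 2
= 135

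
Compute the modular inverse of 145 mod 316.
85

gcd(145, 316) = 1, so the inverse exists.
Extended Euclidean algorithm on (316, 145):
316 = 2 × 145 + 26  ⟹  26 = (1)·316 + (-2)·145
145 = 5 × 26 + 15  ⟹  15 = (-5)·316 + (11)·145
26 = 1 × 15 + 11  ⟹  11 = (6)·316 + (-13)·145
15 = 1 × 11 + 4  ⟹  4 = (-11)·316 + (24)·145
11 = 2 × 4 + 3  ⟹  3 = (28)·316 + (-61)·145
4 = 1 × 3 + 1  ⟹  1 = (-39)·316 + (85)·145
So (85)·145 ≡ 1 (mod 316), i.e. 145^(-1) ≡ 85 (mod 316).
Check: 145 × 85 = 12325 ≡ 1 (mod 316)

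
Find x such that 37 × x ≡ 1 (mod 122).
33

gcd(37, 122) = 1, so the inverse exists.
Extended Euclidean algorithm on (122, 37):
122 = 3 × 37 + 11  ⟹  11 = (1)·122 + (-3)·37
37 = 3 × 11 + 4  ⟹  4 = (-3)·122 + (10)·37
11 = 2 × 4 + 3  ⟹  3 = (7)·122 + (-23)·37
4 = 1 × 3 + 1  ⟹  1 = (-10)·122 + (33)·37
So (33)·37 ≡ 1 (mod 122), i.e. 37^(-1) ≡ 33 (mod 122).
Check: 37 × 33 = 1221 ≡ 1 (mod 122)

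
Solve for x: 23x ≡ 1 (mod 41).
25

gcd(23, 41) = 1, so the inverse exists.
Extended Euclidean algorithm on (41, 23):
41 = 1 × 23 + 18  ⟹  18 = (1)·41 + (-1)·23
23 = 1 × 18 + 5  ⟹  5 = (-1)·41 + (2)·23
18 = 3 × 5 + 3  ⟹  3 = (4)·41 + (-7)·23
5 = 1 × 3 + 2  ⟹  2 = (-5)·41 + (9)·23
3 = 1 × 2 + 1  ⟹  1 = (9)·41 + (-16)·23
So (-16)·23 ≡ 1 (mod 41), i.e. 23^(-1) ≡ -16 ≡ 25 (mod 41).
Check: 23 × 25 = 575 ≡ 1 (mod 41)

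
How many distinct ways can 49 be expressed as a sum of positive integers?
173525

p(n) counts ways to write n as a sum of positive integers (order ignored).
Euler's pentagonal recurrence: p(k) = p(k-1) + p(k-2) - p(k-5) - p(k-7) + p(k-12) + p(k-15) - ... (offsets j(3j∓1)/2, signs ++--, p(0)=1, p(<0)=0).
DP table for k = 0..48: p(0)=1, p(1)=1, p(2)=2, p(3)=3, p(4)=5, p(5)=7, p(6)=11, p(7)=15, p(8)=22, p(9)=30, p(10)=42, p(11)=56, p(12)=77, p(13)=101, p(14)=135, p(15)=176, p(16)=231, p(17)=297, p(18)=385, p(19)=490, p(20)=627, p(21)=792, p(22)=1002, p(23)=1255, p(24)=1575, p(25)=1958, p(26)=2436, p(27)=3010, p(28)=3718, p(29)=4565, p(30)=5604, p(31)=6842, p(32)=8349, p(33)=10143, p(34)=12310, p(35)=14883, p(36)=17977, p(37)=21637, p(38)=26015, p(39)=31185, p(40)=37338, p(41)=44583, p(42)=53174, p(43)=63261, p(44)=75175, p(45)=89134, p(46)=105558, p(47)=124754, p(48)=147273.
Final step: p(49) = p(48) + p(47) - p(44) - p(42) + p(37) + p(34) - p(27) - p(23) + p(14) + p(9)
= 147273 + 124754 - 75175 - 53174 + 21637 + 12310 - 3010 - 1255 + 135 + 30
= 173525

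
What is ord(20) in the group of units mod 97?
32

97 is prime, so ord(20) divides φ(97) = 96.
Divisors of 96: 1, 2, 3, 4, 6, 8, 12, 16, 24, 32, 48, 96.
Repeated squaring: 20^1 ≡ 20, 20^2 ≡ 12, 20^4 ≡ 47, 20^8 ≡ 75, 20^16 ≡ 96, 20^32 ≡ 1, 20^64 ≡ 1 (mod 97).
Test 20^d mod 97 for each divisor d in increasing order:
20^1 ≡ 20
20^2 ≡ 12
20^3 = 20^2·20^1 ≡ 46
20^4 ≡ 47
20^6 = 20^4·20^2 ≡ 79
20^8 ≡ 75
20^12 = 20^8·20^4 ≡ 33
20^16 ≡ 96
20^24 = 20^16·20^8 ≡ 22
20^32 ≡ 1  ← first divisor giving 1
The order is 32.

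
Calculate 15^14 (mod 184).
121

Repeated squaring. Binary of 14 = 1110.
15^1 ≡ 15 (mod 184); 15^2 ≡ 41 (mod 184); 15^4 ≡ 25 (mod 184); 15^8 ≡ 73 (mod 184)
15^14 = 15^2 × 15^4 × 15^8 ≡ 121 (mod 184)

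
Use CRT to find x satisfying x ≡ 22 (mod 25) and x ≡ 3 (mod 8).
147

Using Chinese Remainder Theorem:
M = 25 × 8 = 200
M1 = 8, M2 = 25
y1 = 8^(-1) mod 25 = 22
y2 = 25^(-1) mod 8 = 1
x = (22×8×22 + 3×25×1) mod 200 = 147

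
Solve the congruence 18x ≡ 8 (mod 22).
x ≡ 9 (mod 11)

gcd(18, 22) = 2, which divides 8, so solutions exist.
Divide through by 2: 9x ≡ 4 (mod 11).
Find 9^(-1) mod 11 by the extended Euclidean algorithm:
11 = 1 × 9 + 2  ⟹  2 = (1)·11 + (-1)·9
9 = 4 × 2 + 1  ⟹  1 = (-4)·11 + (5)·9
So (5)·9 ≡ 1 (mod 11), i.e. 9^(-1) ≡ 5 (mod 11).
x ≡ 5 × 4 = 20 ≡ 9 (mod 11).
Check: 18 × 9 = 162 ≡ 8 (mod 22).
x ≡ 9 (mod 11), giving 2 solutions mod 22.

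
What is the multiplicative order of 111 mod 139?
138

139 is prime, so ord(111) divides φ(139) = 138.
Divisors of 138: 1, 2, 3, 6, 23, 46, 69, 138.
Repeated squaring: 111^1 ≡ 111, 111^2 ≡ 89, 111^4 ≡ 137, 111^8 ≡ 4, 111^16 ≡ 16, 111^32 ≡ 117, 111^64 ≡ 67, 111^128 ≡ 41 (mod 139).
Test 111^d mod 139 for each divisor d in increasing order:
111^1 ≡ 111
111^2 ≡ 89
111^3 = 111^2·111^1 ≡ 10
111^6 = 111^4·111^2 ≡ 100
111^23 = 111^16·111^4·111^2·111^1 ≡ 97
111^46 = 111^32·111^8·111^4·111^2 ≡ 96
111^69 = 111^64·111^4·111^1 ≡ 138
111^138 = 111^128·111^8·111^2 ≡ 1  ← first divisor giving 1
The order is 138.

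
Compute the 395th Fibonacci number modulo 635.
165

Matrix identity: Q^n = [[F_(n+1), F_n], [F_n, F_(n-1)]] with Q = [[1,1],[1,0]].
n = 395 = 110001011₂. Square-and-multiply, entries mod 635:
Q^1 = [[1,1],[1,0]]
Q^3 = (Q^1)²·Q = [[3,2],[2,1]]
Q^6 = (Q^3)² = [[13,8],[8,5]]
Q^12 = (Q^6)² = [[233,144],[144,89]]
Q^24 = (Q^12)² = [[95,13],[13,82]]
Q^49 = (Q^24)²·Q = [[65,304],[304,396]]
Q^98 = (Q^49)² = [[121,444],[444,312]]
Q^197 = (Q^98)²·Q = [[169,322],[322,482]]
Q^395 = (Q^197)²·Q = [[237,165],[165,72]]
F_395 mod 635 = Q^395[0][1] = 165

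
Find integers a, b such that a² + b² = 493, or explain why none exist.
3² + 22² (a=3, b=22)

Factorization: 493 = 17 × 29
By Fermat: n is sum of two squares iff every prime p ≡ 3 (mod 4) appears to even power.
All primes ≡ 3 (mod 4) appear to even power.
Search a = 0, 1, 2, … for 493 - a² a perfect square: first hit at a = 3: 493 - 9 = 484 = 22².
493 = 3² + 22² = 9 + 484 ✓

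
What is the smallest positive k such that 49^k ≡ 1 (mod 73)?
12

73 is prime, so ord(49) divides φ(73) = 72.
Divisors of 72: 1, 2, 3, 4, 6, 8, 9, 12, 18, 24, 36, 72.
Repeated squaring: 49^1 ≡ 49, 49^2 ≡ 65, 49^4 ≡ 64, 49^8 ≡ 8, 49^16 ≡ 64, 49^32 ≡ 8, 49^64 ≡ 64 (mod 73).
Test 49^d mod 73 for each divisor d in increasing order:
49^1 ≡ 49
49^2 ≡ 65
49^3 = 49^2·49^1 ≡ 46
49^4 ≡ 64
49^6 = 49^4·49^2 ≡ 72
49^8 ≡ 8
49^9 = 49^8·49^1 ≡ 27
49^12 = 49^8·49^4 ≡ 1  ← first divisor giving 1
The order is 12.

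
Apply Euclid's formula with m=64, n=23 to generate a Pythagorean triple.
(3567, 2944, 4625)

Euclid's formula: a = m² - n², b = 2mn, c = m² + n²
m = 64, n = 23
a = 64² - 23² = 4096 - 529 = 3567
b = 2 × 64 × 23 = 2944
c = 64² + 23² = 4096 + 529 = 4625
Verification: 3567² + 2944² = 12723489 + 8667136 = 21390625 = 4625² ✓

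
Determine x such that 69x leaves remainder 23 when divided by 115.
x ≡ 2 (mod 5)

gcd(69, 115) = 23, which divides 23, so solutions exist.
Divide through by 23: 3x ≡ 1 (mod 5).
Find 3^(-1) mod 5 by the extended Euclidean algorithm:
5 = 1 × 3 + 2  ⟹  2 = (1)·5 + (-1)·3
3 = 1 × 2 + 1  ⟹  1 = (-1)·5 + (2)·3
So (2)·3 ≡ 1 (mod 5), i.e. 3^(-1) ≡ 2 (mod 5).
x ≡ 2 × 1 = 2 ≡ 2 (mod 5).
Check: 69 × 2 = 138 ≡ 23 (mod 115).
x ≡ 2 (mod 5), giving 23 solutions mod 115.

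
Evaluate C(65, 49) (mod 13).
0

Using Lucas' theorem:
Write n=65 and k=49 in base 13:
n in base 13: [5, 0]
k in base 13: [3, 10]
C(65,49) mod 13 = ∏ C(n_i, k_i) mod 13
Digit binomials (mod 13): C(5,3) = 10; C(0,10) = 0 (k_i > n_i)
Product: 10 × 0 = 0 ≡ 0 (mod 13)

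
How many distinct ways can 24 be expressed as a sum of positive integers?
1575

p(n) counts ways to write n as a sum of positive integers (order ignored).
Euler's pentagonal recurrence: p(k) = p(k-1) + p(k-2) - p(k-5) - p(k-7) + p(k-12) + p(k-15) - ... (offsets j(3j∓1)/2, signs ++--, p(0)=1, p(<0)=0).
DP table for k = 0..23: p(0)=1, p(1)=1, p(2)=2, p(3)=3, p(4)=5, p(5)=7, p(6)=11, p(7)=15, p(8)=22, p(9)=30, p(10)=42, p(11)=56, p(12)=77, p(13)=101, p(14)=135, p(15)=176, p(16)=231, p(17)=297, p(18)=385, p(19)=490, p(20)=627, p(21)=792, p(22)=1002, p(23)=1255.
Final step: p(24) = p(23) + p(22) - p(19) - p(17) + p(12) + p(9) - p(2)
= 1255 + 1002 - 490 - 297 + 77 + 30 - 2
= 1575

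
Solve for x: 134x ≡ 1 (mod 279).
152

gcd(134, 279) = 1, so the inverse exists.
Extended Euclidean algorithm on (279, 134):
279 = 2 × 134 + 11  ⟹  11 = (1)·279 + (-2)·134
134 = 12 × 11 + 2  ⟹  2 = (-12)·279 + (25)·134
11 = 5 × 2 + 1  ⟹  1 = (61)·279 + (-127)·134
So (-127)·134 ≡ 1 (mod 279), i.e. 134^(-1) ≡ -127 ≡ 152 (mod 279).
Check: 134 × 152 = 20368 ≡ 1 (mod 279)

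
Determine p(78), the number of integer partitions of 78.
12132164

p(n) counts ways to write n as a sum of positive integers (order ignored).
Euler's pentagonal recurrence: p(k) = p(k-1) + p(k-2) - p(k-5) - p(k-7) + p(k-12) + p(k-15) - ... (offsets j(3j∓1)/2, signs ++--, p(0)=1, p(<0)=0).
DP table for k = 0..77: p(0)=1, p(1)=1, p(2)=2, p(3)=3, p(4)=5, p(5)=7, p(6)=11, p(7)=15, p(8)=22, p(9)=30, p(10)=42, p(11)=56, p(12)=77, p(13)=101, p(14)=135, p(15)=176, p(16)=231, p(17)=297, p(18)=385, p(19)=490, p(20)=627, p(21)=792, p(22)=1002, p(23)=1255, p(24)=1575, p(25)=1958, p(26)=2436, p(27)=3010, p(28)=3718, p(29)=4565, p(30)=5604, p(31)=6842, p(32)=8349, p(33)=10143, p(34)=12310, p(35)=14883, p(36)=17977, p(37)=21637, p(38)=26015, p(39)=31185, p(40)=37338, p(41)=44583, p(42)=53174, p(43)=63261, p(44)=75175, p(45)=89134, p(46)=105558, p(47)=124754, p(48)=147273, p(49)=173525, p(50)=204226, p(51)=239943, p(52)=281589, p(53)=329931, p(54)=386155, p(55)=451276, p(56)=526823, p(57)=614154, p(58)=715220, p(59)=831820, p(60)=966467, p(61)=1121505, p(62)=1300156, p(63)=1505499, p(64)=1741630, p(65)=2012558, p(66)=2323520, p(67)=2679689, p(68)=3087735, p(69)=3554345, p(70)=4087968, p(71)=4697205, p(72)=5392783, p(73)=6185689, p(74)=7089500, p(75)=8118264, p(76)=9289091, p(77)=10619863.
Final step: p(78) = p(77) + p(76) - p(73) - p(71) + p(66) + p(63) - p(56) - p(52) + p(43) + p(38) - p(27) - p(21) + p(8) + p(1)
= 10619863 + 9289091 - 6185689 - 4697205 + 2323520 + 1505499 - 526823 - 281589 + 63261 + 26015 - 3010 - 792 + 22 + 1
= 12132164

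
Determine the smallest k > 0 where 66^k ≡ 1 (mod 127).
42

127 is prime, so ord(66) divides φ(127) = 126.
Divisors of 126: 1, 2, 3, 6, 7, 9, 14, 18, 21, 42, 63, 126.
Repeated squaring: 66^1 ≡ 66, 66^2 ≡ 38, 66^4 ≡ 47, 66^8 ≡ 50, 66^16 ≡ 87, 66^32 ≡ 76, 66^64 ≡ 61 (mod 127).
Test 66^d mod 127 for each divisor d in increasing order:
66^1 ≡ 66
66^2 ≡ 38
66^3 = 66^2·66^1 ≡ 95
66^6 = 66^4·66^2 ≡ 8
66^7 = 66^4·66^2·66^1 ≡ 20
66^9 = 66^8·66^1 ≡ 125
66^14 = 66^8·66^4·66^2 ≡ 19
66^18 = 66^16·66^2 ≡ 4
66^21 = 66^16·66^4·66^1 ≡ 126
66^42 = 66^32·66^8·66^2 ≡ 1  ← first divisor giving 1
The order is 42.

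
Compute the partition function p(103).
271248950

p(n) counts ways to write n as a sum of positive integers (order ignored).
Euler's pentagonal recurrence: p(k) = p(k-1) + p(k-2) - p(k-5) - p(k-7) + p(k-12) + p(k-15) - ... (offsets j(3j∓1)/2, signs ++--, p(0)=1, p(<0)=0).
DP table for k = 0..102: p(0)=1, p(1)=1, p(2)=2, p(3)=3, p(4)=5, p(5)=7, p(6)=11, p(7)=15, p(8)=22, p(9)=30, p(10)=42, p(11)=56, p(12)=77, p(13)=101, p(14)=135, p(15)=176, p(16)=231, p(17)=297, p(18)=385, p(19)=490, p(20)=627, p(21)=792, p(22)=1002, p(23)=1255, p(24)=1575, p(25)=1958, p(26)=2436, p(27)=3010, p(28)=3718, p(29)=4565, p(30)=5604, p(31)=6842, p(32)=8349, p(33)=10143, p(34)=12310, p(35)=14883, p(36)=17977, p(37)=21637, p(38)=26015, p(39)=31185, p(40)=37338, p(41)=44583, p(42)=53174, p(43)=63261, p(44)=75175, p(45)=89134, p(46)=105558, p(47)=124754, p(48)=147273, p(49)=173525, p(50)=204226, p(51)=239943, p(52)=281589, p(53)=329931, p(54)=386155, p(55)=451276, p(56)=526823, p(57)=614154, p(58)=715220, p(59)=831820, p(60)=966467, p(61)=1121505, p(62)=1300156, p(63)=1505499, p(64)=1741630, p(65)=2012558, p(66)=2323520, p(67)=2679689, p(68)=3087735, p(69)=3554345, p(70)=4087968, p(71)=4697205, p(72)=5392783, p(73)=6185689, p(74)=7089500, p(75)=8118264, p(76)=9289091, p(77)=10619863, p(78)=12132164, p(79)=13848650, p(80)=15796476, p(81)=18004327, p(82)=20506255, p(83)=23338469, p(84)=26543660, p(85)=30167357, p(86)=34262962, p(87)=38887673, p(88)=44108109, p(89)=49995925, p(90)=56634173, p(91)=64112359, p(92)=72533807, p(93)=82010177, p(94)=92669720, p(95)=104651419, p(96)=118114304, p(97)=133230930, p(98)=150198136, p(99)=169229875, p(100)=190569292, p(101)=214481126, p(102)=241265379.
Final step: p(103) = p(102) + p(101) - p(98) - p(96) + p(91) + p(88) - p(81) - p(77) + p(68) + p(63) - p(52) - p(46) + p(33) + p(26) - p(11) - p(3)
= 241265379 + 214481126 - 150198136 - 118114304 + 64112359 + 44108109 - 18004327 - 10619863 + 3087735 + 1505499 - 281589 - 105558 + 10143 + 2436 - 56 - 3
= 271248950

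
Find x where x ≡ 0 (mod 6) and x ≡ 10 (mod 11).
54

Using Chinese Remainder Theorem:
M = 6 × 11 = 66
M1 = 11, M2 = 6
y1 = 11^(-1) mod 6 = 5
y2 = 6^(-1) mod 11 = 2
x = (0×11×5 + 10×6×2) mod 66 = 54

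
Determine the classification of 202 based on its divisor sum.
deficient

Proper divisors of 202: sum = 1 + 2 + 101 = 104
Since 104 < 202, 202 is deficient.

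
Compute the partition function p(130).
5371315400

p(n) counts ways to write n as a sum of positive integers (order ignored).
Euler's pentagonal recurrence: p(k) = p(k-1) + p(k-2) - p(k-5) - p(k-7) + p(k-12) + p(k-15) - ... (offsets j(3j∓1)/2, signs ++--, p(0)=1, p(<0)=0).
DP table for k = 0..129: p(0)=1, p(1)=1, p(2)=2, p(3)=3, p(4)=5, p(5)=7, p(6)=11, p(7)=15, p(8)=22, p(9)=30, p(10)=42, p(11)=56, p(12)=77, p(13)=101, p(14)=135, p(15)=176, p(16)=231, p(17)=297, p(18)=385, p(19)=490, p(20)=627, p(21)=792, p(22)=1002, p(23)=1255, p(24)=1575, p(25)=1958, p(26)=2436, p(27)=3010, p(28)=3718, p(29)=4565, p(30)=5604, p(31)=6842, p(32)=8349, p(33)=10143, p(34)=12310, p(35)=14883, p(36)=17977, p(37)=21637, p(38)=26015, p(39)=31185, p(40)=37338, p(41)=44583, p(42)=53174, p(43)=63261, p(44)=75175, p(45)=89134, p(46)=105558, p(47)=124754, p(48)=147273, p(49)=173525, p(50)=204226, p(51)=239943, p(52)=281589, p(53)=329931, p(54)=386155, p(55)=451276, p(56)=526823, p(57)=614154, p(58)=715220, p(59)=831820, p(60)=966467, p(61)=1121505, p(62)=1300156, p(63)=1505499, p(64)=1741630, p(65)=2012558, p(66)=2323520, p(67)=2679689, p(68)=3087735, p(69)=3554345, p(70)=4087968, p(71)=4697205, p(72)=5392783, p(73)=6185689, p(74)=7089500, p(75)=8118264, p(76)=9289091, p(77)=10619863, p(78)=12132164, p(79)=13848650, p(80)=15796476, p(81)=18004327, p(82)=20506255, p(83)=23338469, p(84)=26543660, p(85)=30167357, p(86)=34262962, p(87)=38887673, p(88)=44108109, p(89)=49995925, p(90)=56634173, p(91)=64112359, p(92)=72533807, p(93)=82010177, p(94)=92669720, p(95)=104651419, p(96)=118114304, p(97)=133230930, p(98)=150198136, p(99)=169229875, p(100)=190569292, p(101)=214481126, p(102)=241265379, p(103)=271248950, p(104)=304801365, p(105)=342325709, p(106)=384276336, p(107)=431149389, p(108)=483502844, p(109)=541946240, p(110)=607163746, p(111)=679903203, p(112)=761002156, p(113)=851376628, p(114)=952050665, p(115)=1064144451, p(116)=1188908248, p(117)=1327710076, p(118)=1482074143, p(119)=1653668665, p(120)=1844349560, p(121)=2056148051, p(122)=2291320912, p(123)=2552338241, p(124)=2841940500, p(125)=3163127352, p(126)=3519222692, p(127)=3913864295, p(128)=4351078600, p(129)=4835271870.
Final step: p(130) = p(129) + p(128) - p(125) - p(123) + p(118) + p(115) - p(108) - p(104) + p(95) + p(90) - p(79) - p(73) + p(60) + p(53) - p(38) - p(30) + p(13) + p(4)
= 4835271870 + 4351078600 - 3163127352 - 2552338241 + 1482074143 + 1064144451 - 483502844 - 304801365 + 104651419 + 56634173 - 13848650 - 6185689 + 966467 + 329931 - 26015 - 5604 + 101 + 5
= 5371315400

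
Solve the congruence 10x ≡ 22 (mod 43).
x ≡ 28 (mod 43)

gcd(10, 43) = 1, which divides 22, so solutions exist.
Find 10^(-1) mod 43 by the extended Euclidean algorithm:
43 = 4 × 10 + 3  ⟹  3 = (1)·43 + (-4)·10
10 = 3 × 3 + 1  ⟹  1 = (-3)·43 + (13)·10
So (13)·10 ≡ 1 (mod 43), i.e. 10^(-1) ≡ 13 (mod 43).
x ≡ 13 × 22 = 286 ≡ 28 (mod 43).
Check: 10 × 28 = 280 ≡ 22 (mod 43).
Unique solution: x ≡ 28 (mod 43)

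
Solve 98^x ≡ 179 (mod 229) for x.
145

Baby-step giant-step with step n = ⌈√229⌉ = 16.
Baby steps 98^j mod 229 (j:value) for j=0..15: 0:1, 1:98, 2:215, 3:2, 4:196, 5:201, 6:4, 7:163, 8:173, 9:8, 10:97, 11:117, 12:16, 13:194, 14:5, 15:32.
Giant-step multiplier: 98^(-16) ≡ 98^(228-16) = 98^212 ≡ 193 (mod 229).
Giant steps γ_i = 179·193^i mod 229: γ_0=179, γ_1=197, γ_2=7, γ_3=206, γ_4=141, γ_5=191, γ_6=223, γ_7=216, γ_8=10, γ_9=98 (in table at j=1).
x = i·n + j = 9·16 + 1 = 145.
Check: 98^145 ≡ 179 (mod 229).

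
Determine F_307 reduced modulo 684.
77

Matrix identity: Q^n = [[F_(n+1), F_n], [F_n, F_(n-1)]] with Q = [[1,1],[1,0]].
n = 307 = 100110011₂. Square-and-multiply, entries mod 684:
Q^1 = [[1,1],[1,0]]
Q^2 = (Q^1)² = [[2,1],[1,1]]
Q^4 = (Q^2)² = [[5,3],[3,2]]
Q^9 = (Q^4)²·Q = [[55,34],[34,21]]
Q^19 = (Q^9)²·Q = [[609,77],[77,532]]
Q^38 = (Q^19)² = [[610,305],[305,305]]
Q^76 = (Q^38)² = [[5,3],[3,2]]
Q^153 = (Q^76)²·Q = [[55,34],[34,21]]
Q^307 = (Q^153)²·Q = [[609,77],[77,532]]
F_307 mod 684 = Q^307[0][1] = 77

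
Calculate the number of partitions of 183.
896684817527

p(n) counts ways to write n as a sum of positive integers (order ignored).
Euler's pentagonal recurrence: p(k) = p(k-1) + p(k-2) - p(k-5) - p(k-7) + p(k-12) + p(k-15) - ... (offsets j(3j∓1)/2, signs ++--, p(0)=1, p(<0)=0).
DP table for k = 0..182: p(0)=1, p(1)=1, p(2)=2, p(3)=3, p(4)=5, p(5)=7, p(6)=11, p(7)=15, p(8)=22, p(9)=30, p(10)=42, p(11)=56, p(12)=77, p(13)=101, p(14)=135, p(15)=176, p(16)=231, p(17)=297, p(18)=385, p(19)=490, p(20)=627, p(21)=792, p(22)=1002, p(23)=1255, p(24)=1575, p(25)=1958, p(26)=2436, p(27)=3010, p(28)=3718, p(29)=4565, p(30)=5604, p(31)=6842, p(32)=8349, p(33)=10143, p(34)=12310, p(35)=14883, p(36)=17977, p(37)=21637, p(38)=26015, p(39)=31185, p(40)=37338, p(41)=44583, p(42)=53174, p(43)=63261, p(44)=75175, p(45)=89134, p(46)=105558, p(47)=124754, p(48)=147273, p(49)=173525, p(50)=204226, p(51)=239943, p(52)=281589, p(53)=329931, p(54)=386155, p(55)=451276, p(56)=526823, p(57)=614154, p(58)=715220, p(59)=831820, p(60)=966467, p(61)=1121505, p(62)=1300156, p(63)=1505499, p(64)=1741630, p(65)=2012558, p(66)=2323520, p(67)=2679689, p(68)=3087735, p(69)=3554345, p(70)=4087968, p(71)=4697205, p(72)=5392783, p(73)=6185689, p(74)=7089500, p(75)=8118264, p(76)=9289091, p(77)=10619863, p(78)=12132164, p(79)=13848650, p(80)=15796476, p(81)=18004327, p(82)=20506255, p(83)=23338469, p(84)=26543660, p(85)=30167357, p(86)=34262962, p(87)=38887673, p(88)=44108109, p(89)=49995925, p(90)=56634173, p(91)=64112359, p(92)=72533807, p(93)=82010177, p(94)=92669720, p(95)=104651419, p(96)=118114304, p(97)=133230930, p(98)=150198136, p(99)=169229875, p(100)=190569292, p(101)=214481126, p(102)=241265379, p(103)=271248950, p(104)=304801365, p(105)=342325709, p(106)=384276336, p(107)=431149389, p(108)=483502844, p(109)=541946240, p(110)=607163746, p(111)=679903203, p(112)=761002156, p(113)=851376628, p(114)=952050665, p(115)=1064144451, p(116)=1188908248, p(117)=1327710076, p(118)=1482074143, p(119)=1653668665, p(120)=1844349560, p(121)=2056148051, p(122)=2291320912, p(123)=2552338241, p(124)=2841940500, p(125)=3163127352, p(126)=3519222692, p(127)=3913864295, p(128)=4351078600, p(129)=4835271870, p(130)=5371315400, p(131)=5964539504, p(132)=6620830889, p(133)=7346629512, p(134)=8149040695, p(135)=9035836076, p(136)=10015581680, p(137)=11097645016, p(138)=12292341831, p(139)=13610949895, p(140)=15065878135, p(141)=16670689208, p(142)=18440293320, p(143)=20390982757, p(144)=22540654445, p(145)=24908858009, p(146)=27517052599, p(147)=30388671978, p(148)=33549419497, p(149)=37027355200, p(150)=40853235313, p(151)=45060624582, p(152)=49686288421, p(153)=54770336324, p(154)=60356673280, p(155)=66493182097, p(156)=73232243759, p(157)=80630964769, p(158)=88751778802, p(159)=97662728555, p(160)=107438159466, p(161)=118159068427, p(162)=129913904637, p(163)=142798995930, p(164)=156919475295, p(165)=172389800255, p(166)=189334822579, p(167)=207890420102, p(168)=228204732751, p(169)=250438925115, p(170)=274768617130, p(171)=301384802048, p(172)=330495499613, p(173)=362326859895, p(174)=397125074750, p(175)=435157697830, p(176)=476715857290, p(177)=522115831195, p(178)=571701605655, p(179)=625846753120, p(180)=684957390936, p(181)=749474411781, p(182)=819876908323.
Final step: p(183) = p(182) + p(181) - p(178) - p(176) + p(171) + p(168) - p(161) - p(157) + p(148) + p(143) - p(132) - p(126) + p(113) + p(106) - p(91) - p(83) + p(66) + p(57) - p(38) - p(28) + p(7)
= 819876908323 + 749474411781 - 571701605655 - 476715857290 + 301384802048 + 228204732751 - 118159068427 - 80630964769 + 33549419497 + 20390982757 - 6620830889 - 3519222692 + 851376628 + 384276336 - 64112359 - 23338469 + 2323520 + 614154 - 26015 - 3718 + 15
= 896684817527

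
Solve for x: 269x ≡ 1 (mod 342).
89

gcd(269, 342) = 1, so the inverse exists.
Extended Euclidean algorithm on (342, 269):
342 = 1 × 269 + 73  ⟹  73 = (1)·342 + (-1)·269
269 = 3 × 73 + 50  ⟹  50 = (-3)·342 + (4)·269
73 = 1 × 50 + 23  ⟹  23 = (4)·342 + (-5)·269
50 = 2 × 23 + 4  ⟹  4 = (-11)·342 + (14)·269
23 = 5 × 4 + 3  ⟹  3 = (59)·342 + (-75)·269
4 = 1 × 3 + 1  ⟹  1 = (-70)·342 + (89)·269
So (89)·269 ≡ 1 (mod 342), i.e. 269^(-1) ≡ 89 (mod 342).
Check: 269 × 89 = 23941 ≡ 1 (mod 342)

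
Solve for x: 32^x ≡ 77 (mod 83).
72

Baby-step giant-step with step n = ⌈√83⌉ = 10.
Baby steps 32^j mod 83 (j:value) for j=0..9: 0:1, 1:32, 2:28, 3:66, 4:37, 5:22, 6:40, 7:35, 8:41, 9:67.
Giant-step multiplier: 32^(-10) ≡ 32^(82-10) = 32^72 ≡ 77 (mod 83).
Giant steps γ_i = 77·77^i mod 83: γ_0=77, γ_1=36, γ_2=33, γ_3=51, γ_4=26, γ_5=10, γ_6=23, γ_7=28 (in table at j=2).
x = i·n + j = 7·10 + 2 = 72.
Check: 32^72 ≡ 77 (mod 83).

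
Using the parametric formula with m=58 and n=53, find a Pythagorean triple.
(555, 6148, 6173)

Euclid's formula: a = m² - n², b = 2mn, c = m² + n²
m = 58, n = 53
a = 58² - 53² = 3364 - 2809 = 555
b = 2 × 58 × 53 = 6148
c = 58² + 53² = 3364 + 2809 = 6173
Verification: 555² + 6148² = 308025 + 37797904 = 38105929 = 6173² ✓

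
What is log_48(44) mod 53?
40

Baby-step giant-step with step n = ⌈√53⌉ = 8.
Baby steps 48^j mod 53 (j:value) for j=0..7: 0:1, 1:48, 2:25, 3:34, 4:42, 5:2, 6:43, 7:50.
Giant-step multiplier: 48^(-8) ≡ 48^(52-8) = 48^44 ≡ 46 (mod 53).
Giant steps γ_i = 44·46^i mod 53: γ_0=44, γ_1=10, γ_2=36, γ_3=13, γ_4=15, γ_5=1 (in table at j=0).
x = i·n + j = 5·8 + 0 = 40.
Check: 48^40 ≡ 44 (mod 53).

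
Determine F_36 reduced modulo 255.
102

Matrix identity: Q^n = [[F_(n+1), F_n], [F_n, F_(n-1)]] with Q = [[1,1],[1,0]].
n = 36 = 100100₂. Square-and-multiply, entries mod 255:
Q^1 = [[1,1],[1,0]]
Q^2 = (Q^1)² = [[2,1],[1,1]]
Q^4 = (Q^2)² = [[5,3],[3,2]]
Q^9 = (Q^4)²·Q = [[55,34],[34,21]]
Q^18 = (Q^9)² = [[101,34],[34,67]]
Q^36 = (Q^18)² = [[137,102],[102,35]]
F_36 mod 255 = Q^36[0][1] = 102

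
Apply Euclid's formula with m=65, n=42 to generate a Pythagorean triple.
(2461, 5460, 5989)

Euclid's formula: a = m² - n², b = 2mn, c = m² + n²
m = 65, n = 42
a = 65² - 42² = 4225 - 1764 = 2461
b = 2 × 65 × 42 = 5460
c = 65² + 42² = 4225 + 1764 = 5989
Verification: 2461² + 5460² = 6056521 + 29811600 = 35868121 = 5989² ✓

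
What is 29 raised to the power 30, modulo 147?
106

Repeated squaring. Binary of 30 = 11110.
29^1 ≡ 29 (mod 147); 29^2 ≡ 106 (mod 147); 29^4 ≡ 64 (mod 147); 29^8 ≡ 127 (mod 147); 29^16 ≡ 106 (mod 147)
29^30 = 29^2 × 29^4 × 29^8 × 29^16 ≡ 106 (mod 147)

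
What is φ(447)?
296

447 = 3 × 149
φ(n) = n × ∏(1 - 1/p) for each prime p dividing n
φ(447) = 447 × (1 - 1/3) × (1 - 1/149) = 296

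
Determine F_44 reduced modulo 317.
268

Matrix identity: Q^n = [[F_(n+1), F_n], [F_n, F_(n-1)]] with Q = [[1,1],[1,0]].
n = 44 = 101100₂. Square-and-multiply, entries mod 317:
Q^1 = [[1,1],[1,0]]
Q^2 = (Q^1)² = [[2,1],[1,1]]
Q^5 = (Q^2)²·Q = [[8,5],[5,3]]
Q^11 = (Q^5)²·Q = [[144,89],[89,55]]
Q^22 = (Q^11)² = [[127,276],[276,168]]
Q^44 = (Q^22)² = [[58,268],[268,107]]
F_44 mod 317 = Q^44[0][1] = 268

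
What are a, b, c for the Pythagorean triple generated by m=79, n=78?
(157, 12324, 12325)

Euclid's formula: a = m² - n², b = 2mn, c = m² + n²
m = 79, n = 78
a = 79² - 78² = 6241 - 6084 = 157
b = 2 × 79 × 78 = 12324
c = 79² + 78² = 6241 + 6084 = 12325
Verification: 157² + 12324² = 24649 + 151880976 = 151905625 = 12325² ✓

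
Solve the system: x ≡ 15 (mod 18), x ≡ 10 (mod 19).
105

Using Chinese Remainder Theorem:
M = 18 × 19 = 342
M1 = 19, M2 = 18
y1 = 19^(-1) mod 18 = 1
y2 = 18^(-1) mod 19 = 18
x = (15×19×1 + 10×18×18) mod 342 = 105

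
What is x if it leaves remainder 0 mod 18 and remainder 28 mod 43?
630

Using Chinese Remainder Theorem:
M = 18 × 43 = 774
M1 = 43, M2 = 18
y1 = 43^(-1) mod 18 = 13
y2 = 18^(-1) mod 43 = 12
x = (0×43×13 + 28×18×12) mod 774 = 630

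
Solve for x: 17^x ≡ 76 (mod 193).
75

Baby-step giant-step with step n = ⌈√193⌉ = 14.
Baby steps 17^j mod 193 (j:value) for j=0..13: 0:1, 1:17, 2:96, 3:88, 4:145, 5:149, 6:24, 7:22, 8:181, 9:182, 10:6, 11:102, 12:190, 13:142.
Giant-step multiplier: 17^(-14) ≡ 17^(192-14) = 17^178 ≡ 65 (mod 193).
Giant steps γ_i = 76·65^i mod 193: γ_0=76, γ_1=115, γ_2=141, γ_3=94, γ_4=127, γ_5=149 (in table at j=5).
x = i·n + j = 5·14 + 5 = 75.
Check: 17^75 ≡ 76 (mod 193).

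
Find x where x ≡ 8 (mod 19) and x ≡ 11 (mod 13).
141

Using Chinese Remainder Theorem:
M = 19 × 13 = 247
M1 = 13, M2 = 19
y1 = 13^(-1) mod 19 = 3
y2 = 19^(-1) mod 13 = 11
x = (8×13×3 + 11×19×11) mod 247 = 141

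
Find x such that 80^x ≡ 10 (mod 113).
5

Baby-step giant-step with step n = ⌈√113⌉ = 11.
Baby steps 80^j mod 113 (j:value) for j=0..10: 0:1, 1:80, 2:72, 3:110, 4:99, 5:10, 6:9, 7:42, 8:83, 9:86, 10:100.
h = 10 is already in the table at j=5, so x = 5.
Check: 80^5 ≡ 10 (mod 113).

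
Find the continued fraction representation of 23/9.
[2; 1, 1, 4]

Euclidean algorithm steps:
23 = 2 × 9 + 5
9 = 1 × 5 + 4
5 = 1 × 4 + 1
4 = 4 × 1 + 0
Continued fraction: [2; 1, 1, 4]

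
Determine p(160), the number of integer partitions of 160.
107438159466

p(n) counts ways to write n as a sum of positive integers (order ignored).
Euler's pentagonal recurrence: p(k) = p(k-1) + p(k-2) - p(k-5) - p(k-7) + p(k-12) + p(k-15) - ... (offsets j(3j∓1)/2, signs ++--, p(0)=1, p(<0)=0).
DP table for k = 0..159: p(0)=1, p(1)=1, p(2)=2, p(3)=3, p(4)=5, p(5)=7, p(6)=11, p(7)=15, p(8)=22, p(9)=30, p(10)=42, p(11)=56, p(12)=77, p(13)=101, p(14)=135, p(15)=176, p(16)=231, p(17)=297, p(18)=385, p(19)=490, p(20)=627, p(21)=792, p(22)=1002, p(23)=1255, p(24)=1575, p(25)=1958, p(26)=2436, p(27)=3010, p(28)=3718, p(29)=4565, p(30)=5604, p(31)=6842, p(32)=8349, p(33)=10143, p(34)=12310, p(35)=14883, p(36)=17977, p(37)=21637, p(38)=26015, p(39)=31185, p(40)=37338, p(41)=44583, p(42)=53174, p(43)=63261, p(44)=75175, p(45)=89134, p(46)=105558, p(47)=124754, p(48)=147273, p(49)=173525, p(50)=204226, p(51)=239943, p(52)=281589, p(53)=329931, p(54)=386155, p(55)=451276, p(56)=526823, p(57)=614154, p(58)=715220, p(59)=831820, p(60)=966467, p(61)=1121505, p(62)=1300156, p(63)=1505499, p(64)=1741630, p(65)=2012558, p(66)=2323520, p(67)=2679689, p(68)=3087735, p(69)=3554345, p(70)=4087968, p(71)=4697205, p(72)=5392783, p(73)=6185689, p(74)=7089500, p(75)=8118264, p(76)=9289091, p(77)=10619863, p(78)=12132164, p(79)=13848650, p(80)=15796476, p(81)=18004327, p(82)=20506255, p(83)=23338469, p(84)=26543660, p(85)=30167357, p(86)=34262962, p(87)=38887673, p(88)=44108109, p(89)=49995925, p(90)=56634173, p(91)=64112359, p(92)=72533807, p(93)=82010177, p(94)=92669720, p(95)=104651419, p(96)=118114304, p(97)=133230930, p(98)=150198136, p(99)=169229875, p(100)=190569292, p(101)=214481126, p(102)=241265379, p(103)=271248950, p(104)=304801365, p(105)=342325709, p(106)=384276336, p(107)=431149389, p(108)=483502844, p(109)=541946240, p(110)=607163746, p(111)=679903203, p(112)=761002156, p(113)=851376628, p(114)=952050665, p(115)=1064144451, p(116)=1188908248, p(117)=1327710076, p(118)=1482074143, p(119)=1653668665, p(120)=1844349560, p(121)=2056148051, p(122)=2291320912, p(123)=2552338241, p(124)=2841940500, p(125)=3163127352, p(126)=3519222692, p(127)=3913864295, p(128)=4351078600, p(129)=4835271870, p(130)=5371315400, p(131)=5964539504, p(132)=6620830889, p(133)=7346629512, p(134)=8149040695, p(135)=9035836076, p(136)=10015581680, p(137)=11097645016, p(138)=12292341831, p(139)=13610949895, p(140)=15065878135, p(141)=16670689208, p(142)=18440293320, p(143)=20390982757, p(144)=22540654445, p(145)=24908858009, p(146)=27517052599, p(147)=30388671978, p(148)=33549419497, p(149)=37027355200, p(150)=40853235313, p(151)=45060624582, p(152)=49686288421, p(153)=54770336324, p(154)=60356673280, p(155)=66493182097, p(156)=73232243759, p(157)=80630964769, p(158)=88751778802, p(159)=97662728555.
Final step: p(160) = p(159) + p(158) - p(155) - p(153) + p(148) + p(145) - p(138) - p(134) + p(125) + p(120) - p(109) - p(103) + p(90) + p(83) - p(68) - p(60) + p(43) + p(34) - p(15) - p(5)
= 97662728555 + 88751778802 - 66493182097 - 54770336324 + 33549419497 + 24908858009 - 12292341831 - 8149040695 + 3163127352 + 1844349560 - 541946240 - 271248950 + 56634173 + 23338469 - 3087735 - 966467 + 63261 + 12310 - 176 - 7
= 107438159466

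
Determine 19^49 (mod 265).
94

Repeated squaring. Binary of 49 = 110001.
19^1 ≡ 19 (mod 265); 19^2 ≡ 96 (mod 265); 19^4 ≡ 206 (mod 265); 19^8 ≡ 36 (mod 265); 19^16 ≡ 236 (mod 265); 19^32 ≡ 46 (mod 265)
19^49 = 19^1 × 19^16 × 19^32 ≡ 94 (mod 265)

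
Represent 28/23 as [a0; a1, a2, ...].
[1; 4, 1, 1, 2]

Euclidean algorithm steps:
28 = 1 × 23 + 5
23 = 4 × 5 + 3
5 = 1 × 3 + 2
3 = 1 × 2 + 1
2 = 2 × 1 + 0
Continued fraction: [1; 4, 1, 1, 2]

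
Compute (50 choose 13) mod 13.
3

Using Lucas' theorem:
Write n=50 and k=13 in base 13:
n in base 13: [3, 11]
k in base 13: [1, 0]
C(50,13) mod 13 = ∏ C(n_i, k_i) mod 13
Digit binomials (mod 13): C(3,1) = 3; C(11,0) = 1
Product: 3 × 1 = 3 ≡ 3 (mod 13)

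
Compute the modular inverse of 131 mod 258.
65

gcd(131, 258) = 1, so the inverse exists.
Extended Euclidean algorithm on (258, 131):
258 = 1 × 131 + 127  ⟹  127 = (1)·258 + (-1)·131
131 = 1 × 127 + 4  ⟹  4 = (-1)·258 + (2)·131
127 = 31 × 4 + 3  ⟹  3 = (32)·258 + (-63)·131
4 = 1 × 3 + 1  ⟹  1 = (-33)·258 + (65)·131
So (65)·131 ≡ 1 (mod 258), i.e. 131^(-1) ≡ 65 (mod 258).
Check: 131 × 65 = 8515 ≡ 1 (mod 258)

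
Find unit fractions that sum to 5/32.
1/7 + 1/75 + 1/16800

Greedy algorithm:
5/32: ceiling(32/5) = 7, use 1/7
3/224: ceiling(224/3) = 75, use 1/75
1/16800: ceiling(16800/1) = 16800, use 1/16800
Result: 5/32 = 1/7 + 1/75 + 1/16800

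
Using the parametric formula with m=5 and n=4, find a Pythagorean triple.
(9, 40, 41)

Euclid's formula: a = m² - n², b = 2mn, c = m² + n²
m = 5, n = 4
a = 5² - 4² = 25 - 16 = 9
b = 2 × 5 × 4 = 40
c = 5² + 4² = 25 + 16 = 41
Verification: 9² + 40² = 81 + 1600 = 1681 = 41² ✓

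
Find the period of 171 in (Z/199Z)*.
66

199 is prime, so ord(171) divides φ(199) = 198.
Divisors of 198: 1, 2, 3, 6, 9, 11, 18, 22, 33, 66, 99, 198.
Repeated squaring: 171^1 ≡ 171, 171^2 ≡ 187, 171^4 ≡ 144, 171^8 ≡ 40, 171^16 ≡ 8, 171^32 ≡ 64, 171^64 ≡ 116, 171^128 ≡ 123 (mod 199).
Test 171^d mod 199 for each divisor d in increasing order:
171^1 ≡ 171
171^2 ≡ 187
171^3 = 171^2·171^1 ≡ 137
171^6 = 171^4·171^2 ≡ 63
171^9 = 171^8·171^1 ≡ 74
171^11 = 171^8·171^2·171^1 ≡ 107
171^18 = 171^16·171^2 ≡ 103
171^22 = 171^16·171^4·171^2 ≡ 106
171^33 = 171^32·171^1 ≡ 198
171^66 = 171^64·171^2 ≡ 1  ← first divisor giving 1
The order is 66.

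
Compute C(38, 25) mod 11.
8

Using Lucas' theorem:
Write n=38 and k=25 in base 11:
n in base 11: [3, 5]
k in base 11: [2, 3]
C(38,25) mod 11 = ∏ C(n_i, k_i) mod 11
Digit binomials (mod 11): C(3,2) = 3; C(5,3) = 10
Product: 3 × 10 = 30 ≡ 8 (mod 11)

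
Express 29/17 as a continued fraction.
[1; 1, 2, 2, 2]

Euclidean algorithm steps:
29 = 1 × 17 + 12
17 = 1 × 12 + 5
12 = 2 × 5 + 2
5 = 2 × 2 + 1
2 = 2 × 1 + 0
Continued fraction: [1; 1, 2, 2, 2]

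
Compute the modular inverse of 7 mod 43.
37

gcd(7, 43) = 1, so the inverse exists.
Extended Euclidean algorithm on (43, 7):
43 = 6 × 7 + 1  ⟹  1 = (1)·43 + (-6)·7
So (-6)·7 ≡ 1 (mod 43), i.e. 7^(-1) ≡ -6 ≡ 37 (mod 43).
Check: 7 × 37 = 259 ≡ 1 (mod 43)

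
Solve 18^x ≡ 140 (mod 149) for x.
64

Baby-step giant-step with step n = ⌈√149⌉ = 13.
Baby steps 18^j mod 149 (j:value) for j=0..12: 0:1, 1:18, 2:26, 3:21, 4:80, 5:99, 6:143, 7:41, 8:142, 9:23, 10:116, 11:2, 12:36.
Giant-step multiplier: 18^(-13) ≡ 18^(148-13) = 18^135 ≡ 43 (mod 149).
Giant steps γ_i = 140·43^i mod 149: γ_0=140, γ_1=60, γ_2=47, γ_3=84, γ_4=36 (in table at j=12).
x = i·n + j = 4·13 + 12 = 64.
Check: 18^64 ≡ 140 (mod 149).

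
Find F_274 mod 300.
7

Matrix identity: Q^n = [[F_(n+1), F_n], [F_n, F_(n-1)]] with Q = [[1,1],[1,0]].
n = 274 = 100010010₂. Square-and-multiply, entries mod 300:
Q^1 = [[1,1],[1,0]]
Q^2 = (Q^1)² = [[2,1],[1,1]]
Q^4 = (Q^2)² = [[5,3],[3,2]]
Q^8 = (Q^4)² = [[34,21],[21,13]]
Q^17 = (Q^8)²·Q = [[184,97],[97,87]]
Q^34 = (Q^17)² = [[65,187],[187,178]]
Q^68 = (Q^34)² = [[194,141],[141,53]]
Q^137 = (Q^68)²·Q = [[244,217],[217,27]]
Q^274 = (Q^137)² = [[125,7],[7,118]]
F_274 mod 300 = Q^274[0][1] = 7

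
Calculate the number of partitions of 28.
3718

p(n) counts ways to write n as a sum of positive integers (order ignored).
Euler's pentagonal recurrence: p(k) = p(k-1) + p(k-2) - p(k-5) - p(k-7) + p(k-12) + p(k-15) - ... (offsets j(3j∓1)/2, signs ++--, p(0)=1, p(<0)=0).
DP table for k = 0..27: p(0)=1, p(1)=1, p(2)=2, p(3)=3, p(4)=5, p(5)=7, p(6)=11, p(7)=15, p(8)=22, p(9)=30, p(10)=42, p(11)=56, p(12)=77, p(13)=101, p(14)=135, p(15)=176, p(16)=231, p(17)=297, p(18)=385, p(19)=490, p(20)=627, p(21)=792, p(22)=1002, p(23)=1255, p(24)=1575, p(25)=1958, p(26)=2436, p(27)=3010.
Final step: p(28) = p(27) + p(26) - p(23) - p(21) + p(16) + p(13) - p(6) - p(2)
= 3010 + 2436 - 1255 - 792 + 231 + 101 - 11 - 2
= 3718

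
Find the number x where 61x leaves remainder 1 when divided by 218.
193

gcd(61, 218) = 1, so the inverse exists.
Extended Euclidean algorithm on (218, 61):
218 = 3 × 61 + 35  ⟹  35 = (1)·218 + (-3)·61
61 = 1 × 35 + 26  ⟹  26 = (-1)·218 + (4)·61
35 = 1 × 26 + 9  ⟹  9 = (2)·218 + (-7)·61
26 = 2 × 9 + 8  ⟹  8 = (-5)·218 + (18)·61
9 = 1 × 8 + 1  ⟹  1 = (7)·218 + (-25)·61
So (-25)·61 ≡ 1 (mod 218), i.e. 61^(-1) ≡ -25 ≡ 193 (mod 218).
Check: 61 × 193 = 11773 ≡ 1 (mod 218)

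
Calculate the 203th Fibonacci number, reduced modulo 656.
617

Matrix identity: Q^n = [[F_(n+1), F_n], [F_n, F_(n-1)]] with Q = [[1,1],[1,0]].
n = 203 = 11001011₂. Square-and-multiply, entries mod 656:
Q^1 = [[1,1],[1,0]]
Q^3 = (Q^1)²·Q = [[3,2],[2,1]]
Q^6 = (Q^3)² = [[13,8],[8,5]]
Q^12 = (Q^6)² = [[233,144],[144,89]]
Q^25 = (Q^12)²·Q = [[33,241],[241,448]]
Q^50 = (Q^25)² = [[130,465],[465,321]]
Q^101 = (Q^50)²·Q = [[40,245],[245,451]]
Q^203 = (Q^101)²·Q = [[208,617],[617,247]]
F_203 mod 656 = Q^203[0][1] = 617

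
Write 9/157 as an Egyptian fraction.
1/18 + 1/566 + 1/399879

Greedy algorithm:
9/157: ceiling(157/9) = 18, use 1/18
5/2826: ceiling(2826/5) = 566, use 1/566
1/399879: ceiling(399879/1) = 399879, use 1/399879
Result: 9/157 = 1/18 + 1/566 + 1/399879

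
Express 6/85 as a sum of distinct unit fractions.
1/15 + 1/255

Greedy algorithm:
6/85: ceiling(85/6) = 15, use 1/15
1/255: ceiling(255/1) = 255, use 1/255
Result: 6/85 = 1/15 + 1/255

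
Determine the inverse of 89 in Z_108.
17

gcd(89, 108) = 1, so the inverse exists.
Extended Euclidean algorithm on (108, 89):
108 = 1 × 89 + 19  ⟹  19 = (1)·108 + (-1)·89
89 = 4 × 19 + 13  ⟹  13 = (-4)·108 + (5)·89
19 = 1 × 13 + 6  ⟹  6 = (5)·108 + (-6)·89
13 = 2 × 6 + 1  ⟹  1 = (-14)·108 + (17)·89
So (17)·89 ≡ 1 (mod 108), i.e. 89^(-1) ≡ 17 (mod 108).
Check: 89 × 17 = 1513 ≡ 1 (mod 108)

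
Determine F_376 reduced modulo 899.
57

Matrix identity: Q^n = [[F_(n+1), F_n], [F_n, F_(n-1)]] with Q = [[1,1],[1,0]].
n = 376 = 101111000₂. Square-and-multiply, entries mod 899:
Q^1 = [[1,1],[1,0]]
Q^2 = (Q^1)² = [[2,1],[1,1]]
Q^5 = (Q^2)²·Q = [[8,5],[5,3]]
Q^11 = (Q^5)²·Q = [[144,89],[89,55]]
Q^23 = (Q^11)²·Q = [[519,788],[788,630]]
Q^47 = (Q^23)²·Q = [[414,295],[295,119]]
Q^94 = (Q^47)² = [[408,809],[809,498]]
Q^188 = (Q^94)² = [[158,269],[269,788]]
Q^376 = (Q^188)² = [[233,57],[57,176]]
F_376 mod 899 = Q^376[0][1] = 57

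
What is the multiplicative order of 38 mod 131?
65

131 is prime, so ord(38) divides φ(131) = 130.
Divisors of 130: 1, 2, 5, 10, 13, 26, 65, 130.
Repeated squaring: 38^1 ≡ 38, 38^2 ≡ 3, 38^4 ≡ 9, 38^8 ≡ 81, 38^16 ≡ 11, 38^32 ≡ 121, 38^64 ≡ 100, 38^128 ≡ 44 (mod 131).
Test 38^d mod 131 for each divisor d in increasing order:
38^1 ≡ 38
38^2 ≡ 3
38^5 = 38^4·38^1 ≡ 80
38^10 = 38^8·38^2 ≡ 112
38^13 = 38^8·38^4·38^1 ≡ 61
38^26 = 38^16·38^8·38^2 ≡ 53
38^65 = 38^64·38^1 ≡ 1  ← first divisor giving 1
The order is 65.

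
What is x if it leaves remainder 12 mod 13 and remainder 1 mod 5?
51

Using Chinese Remainder Theorem:
M = 13 × 5 = 65
M1 = 5, M2 = 13
y1 = 5^(-1) mod 13 = 8
y2 = 13^(-1) mod 5 = 2
x = (12×5×8 + 1×13×2) mod 65 = 51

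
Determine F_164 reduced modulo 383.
187

Matrix identity: Q^n = [[F_(n+1), F_n], [F_n, F_(n-1)]] with Q = [[1,1],[1,0]].
n = 164 = 10100100₂. Square-and-multiply, entries mod 383:
Q^1 = [[1,1],[1,0]]
Q^2 = (Q^1)² = [[2,1],[1,1]]
Q^5 = (Q^2)²·Q = [[8,5],[5,3]]
Q^10 = (Q^5)² = [[89,55],[55,34]]
Q^20 = (Q^10)² = [[222,254],[254,351]]
Q^41 = (Q^20)²·Q = [[51,49],[49,2]]
Q^82 = (Q^41)² = [[23,299],[299,107]]
Q^164 = (Q^82)² = [[308,187],[187,121]]
F_164 mod 383 = Q^164[0][1] = 187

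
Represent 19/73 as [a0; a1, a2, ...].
[0; 3, 1, 5, 3]

Euclidean algorithm steps:
19 = 0 × 73 + 19
73 = 3 × 19 + 16
19 = 1 × 16 + 3
16 = 5 × 3 + 1
3 = 3 × 1 + 0
Continued fraction: [0; 3, 1, 5, 3]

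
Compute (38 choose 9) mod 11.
0

Using Lucas' theorem:
Write n=38 and k=9 in base 11:
n in base 11: [3, 5]
k in base 11: [0, 9]
C(38,9) mod 11 = ∏ C(n_i, k_i) mod 11
Digit binomials (mod 11): C(3,0) = 1; C(5,9) = 0 (k_i > n_i)
Product: 1 × 0 = 0 ≡ 0 (mod 11)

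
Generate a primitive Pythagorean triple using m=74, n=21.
(5035, 3108, 5917)

Euclid's formula: a = m² - n², b = 2mn, c = m² + n²
m = 74, n = 21
a = 74² - 21² = 5476 - 441 = 5035
b = 2 × 74 × 21 = 3108
c = 74² + 21² = 5476 + 441 = 5917
Verification: 5035² + 3108² = 25351225 + 9659664 = 35010889 = 5917² ✓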